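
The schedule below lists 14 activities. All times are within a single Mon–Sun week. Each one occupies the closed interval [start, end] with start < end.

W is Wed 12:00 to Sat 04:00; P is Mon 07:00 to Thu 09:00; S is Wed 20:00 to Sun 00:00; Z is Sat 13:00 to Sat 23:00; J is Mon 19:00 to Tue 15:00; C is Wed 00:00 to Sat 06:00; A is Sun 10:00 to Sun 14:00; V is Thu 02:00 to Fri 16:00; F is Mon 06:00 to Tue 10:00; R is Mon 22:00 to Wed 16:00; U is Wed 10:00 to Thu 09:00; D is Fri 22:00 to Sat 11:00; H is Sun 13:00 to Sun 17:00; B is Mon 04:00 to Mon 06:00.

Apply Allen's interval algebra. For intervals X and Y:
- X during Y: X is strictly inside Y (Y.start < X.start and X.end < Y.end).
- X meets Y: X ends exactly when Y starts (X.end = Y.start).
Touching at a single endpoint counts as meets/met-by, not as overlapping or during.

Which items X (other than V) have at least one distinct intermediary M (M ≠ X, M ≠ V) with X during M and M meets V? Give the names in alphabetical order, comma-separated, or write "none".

Target V = [Thu 02:00, Fri 16:00].
Intermediaries M with M meets V: none.
Union: none.

none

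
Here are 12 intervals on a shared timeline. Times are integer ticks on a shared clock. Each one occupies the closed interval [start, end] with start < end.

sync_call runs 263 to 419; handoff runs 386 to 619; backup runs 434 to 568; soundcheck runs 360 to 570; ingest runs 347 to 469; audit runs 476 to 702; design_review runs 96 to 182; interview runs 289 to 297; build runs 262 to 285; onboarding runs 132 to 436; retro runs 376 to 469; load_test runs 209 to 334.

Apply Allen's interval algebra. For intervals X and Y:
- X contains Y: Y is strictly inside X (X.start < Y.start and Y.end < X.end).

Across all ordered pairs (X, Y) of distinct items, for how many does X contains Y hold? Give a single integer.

10

Checking all 132 ordered pairs for relation 'contains'; matching pairs in alphabetical order:
(handoff, backup): handoff contains backup ✓
(load_test, build): load_test contains build ✓
(load_test, interview): load_test contains interview ✓
(onboarding, build): onboarding contains build ✓
(onboarding, interview): onboarding contains interview ✓
(onboarding, load_test): onboarding contains load_test ✓
(onboarding, sync_call): onboarding contains sync_call ✓
(soundcheck, backup): soundcheck contains backup ✓
(soundcheck, retro): soundcheck contains retro ✓
(sync_call, interview): sync_call contains interview ✓
Count: 10.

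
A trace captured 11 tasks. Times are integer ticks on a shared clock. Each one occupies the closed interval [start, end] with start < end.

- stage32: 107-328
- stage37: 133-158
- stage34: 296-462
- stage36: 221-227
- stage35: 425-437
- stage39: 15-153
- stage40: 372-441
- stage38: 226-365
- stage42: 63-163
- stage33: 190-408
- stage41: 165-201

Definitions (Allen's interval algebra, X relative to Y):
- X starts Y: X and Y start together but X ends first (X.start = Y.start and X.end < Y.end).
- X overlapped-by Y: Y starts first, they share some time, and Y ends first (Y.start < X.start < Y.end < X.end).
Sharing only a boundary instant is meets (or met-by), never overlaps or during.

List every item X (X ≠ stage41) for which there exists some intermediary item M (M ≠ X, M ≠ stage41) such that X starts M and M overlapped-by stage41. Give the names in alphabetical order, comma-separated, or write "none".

none

Target stage41 = [165, 201].
Intermediaries M with M overlapped-by stage41: stage33.
Via stage33 — items with X starts stage33: none.
Union: none.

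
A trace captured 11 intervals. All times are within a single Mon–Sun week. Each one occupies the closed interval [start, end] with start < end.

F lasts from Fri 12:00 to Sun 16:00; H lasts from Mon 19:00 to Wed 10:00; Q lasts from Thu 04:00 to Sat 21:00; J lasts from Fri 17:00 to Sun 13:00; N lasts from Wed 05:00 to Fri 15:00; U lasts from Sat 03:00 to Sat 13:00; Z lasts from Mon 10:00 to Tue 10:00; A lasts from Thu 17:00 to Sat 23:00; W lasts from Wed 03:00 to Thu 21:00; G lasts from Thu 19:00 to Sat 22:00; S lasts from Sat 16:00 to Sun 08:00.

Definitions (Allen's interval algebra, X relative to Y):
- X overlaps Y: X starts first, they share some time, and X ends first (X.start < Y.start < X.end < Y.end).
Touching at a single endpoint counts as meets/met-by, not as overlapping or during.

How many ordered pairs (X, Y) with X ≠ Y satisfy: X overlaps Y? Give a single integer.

Checking all 110 ordered pairs for relation 'overlaps'; matching pairs in alphabetical order:
(A, F): A overlaps F ✓
(A, J): A overlaps J ✓
(A, S): A overlaps S ✓
(G, F): G overlaps F ✓
(G, J): G overlaps J ✓
(G, S): G overlaps S ✓
(H, N): H overlaps N ✓
(H, W): H overlaps W ✓
(N, A): N overlaps A ✓
(N, F): N overlaps F ✓
(N, G): N overlaps G ✓
(N, Q): N overlaps Q ✓
(Q, A): Q overlaps A ✓
(Q, F): Q overlaps F ✓
(Q, G): Q overlaps G ✓
(Q, J): Q overlaps J ✓
(Q, S): Q overlaps S ✓
(W, A): W overlaps A ✓
(W, G): W overlaps G ✓
(W, N): W overlaps N ✓
(W, Q): W overlaps Q ✓
(Z, H): Z overlaps H ✓
Count: 22.

22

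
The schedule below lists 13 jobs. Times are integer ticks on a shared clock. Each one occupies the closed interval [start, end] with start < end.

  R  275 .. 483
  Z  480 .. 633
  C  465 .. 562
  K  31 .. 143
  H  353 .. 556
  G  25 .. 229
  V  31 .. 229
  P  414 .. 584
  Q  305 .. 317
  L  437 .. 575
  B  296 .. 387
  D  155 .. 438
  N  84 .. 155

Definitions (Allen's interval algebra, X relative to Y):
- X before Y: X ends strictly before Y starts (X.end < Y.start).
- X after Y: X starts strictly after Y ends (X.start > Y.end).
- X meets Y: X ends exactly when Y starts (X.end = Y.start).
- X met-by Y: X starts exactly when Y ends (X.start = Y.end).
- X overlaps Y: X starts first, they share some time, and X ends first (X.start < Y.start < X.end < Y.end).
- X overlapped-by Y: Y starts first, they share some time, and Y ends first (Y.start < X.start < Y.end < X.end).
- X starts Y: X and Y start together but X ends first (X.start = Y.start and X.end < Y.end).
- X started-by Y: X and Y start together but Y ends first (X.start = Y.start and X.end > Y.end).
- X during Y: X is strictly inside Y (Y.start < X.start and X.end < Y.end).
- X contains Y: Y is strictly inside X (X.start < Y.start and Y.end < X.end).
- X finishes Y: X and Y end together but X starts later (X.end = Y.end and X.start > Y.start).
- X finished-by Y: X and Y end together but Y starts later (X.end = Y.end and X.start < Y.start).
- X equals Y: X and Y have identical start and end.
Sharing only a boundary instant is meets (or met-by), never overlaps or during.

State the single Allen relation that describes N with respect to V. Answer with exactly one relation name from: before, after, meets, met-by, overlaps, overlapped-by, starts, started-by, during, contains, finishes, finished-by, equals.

N = [84, 155]; V = [31, 229].
Compare endpoints: N.start > V.start, N.start < V.end, N.end > V.start, N.end < V.end.
That pattern is 'during'.

during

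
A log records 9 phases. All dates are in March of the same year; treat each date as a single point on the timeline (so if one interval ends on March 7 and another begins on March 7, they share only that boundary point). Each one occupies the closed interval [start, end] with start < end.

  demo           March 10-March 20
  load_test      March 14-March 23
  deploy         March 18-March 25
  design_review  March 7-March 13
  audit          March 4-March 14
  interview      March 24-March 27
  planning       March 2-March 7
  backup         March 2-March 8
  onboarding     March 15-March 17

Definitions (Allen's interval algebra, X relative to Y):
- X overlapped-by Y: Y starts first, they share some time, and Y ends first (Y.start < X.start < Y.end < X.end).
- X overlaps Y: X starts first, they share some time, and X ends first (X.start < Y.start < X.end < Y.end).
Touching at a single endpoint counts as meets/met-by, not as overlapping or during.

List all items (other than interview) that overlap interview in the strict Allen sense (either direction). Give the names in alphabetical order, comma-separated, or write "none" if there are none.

deploy

Target interview = [March 24, March 27].
audit [March 4, March 14] → before → no.
backup [March 2, March 8] → before → no.
demo [March 10, March 20] → before → no.
deploy [March 18, March 25] → overlaps → yes.
design_review [March 7, March 13] → before → no.
load_test [March 14, March 23] → before → no.
onboarding [March 15, March 17] → before → no.
planning [March 2, March 7] → before → no.
Result: deploy.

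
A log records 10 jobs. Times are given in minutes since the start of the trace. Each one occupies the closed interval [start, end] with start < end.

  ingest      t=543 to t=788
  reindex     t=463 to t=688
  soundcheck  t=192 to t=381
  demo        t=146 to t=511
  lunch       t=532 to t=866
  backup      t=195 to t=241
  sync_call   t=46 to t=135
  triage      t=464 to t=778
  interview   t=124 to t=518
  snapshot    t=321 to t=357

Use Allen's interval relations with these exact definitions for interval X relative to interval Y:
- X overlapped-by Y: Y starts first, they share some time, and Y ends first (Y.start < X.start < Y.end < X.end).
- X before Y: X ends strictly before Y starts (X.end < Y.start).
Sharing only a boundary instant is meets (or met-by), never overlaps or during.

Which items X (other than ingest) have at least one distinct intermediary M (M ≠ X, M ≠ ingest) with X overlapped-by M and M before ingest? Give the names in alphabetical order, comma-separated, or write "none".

interview, reindex, triage

Target ingest = [t=543, t=788].
Intermediaries M with M before ingest: backup, demo, interview, snapshot, soundcheck, sync_call.
Via backup — items with X overlapped-by backup: none.
Via demo — items with X overlapped-by demo: reindex, triage.
Via interview — items with X overlapped-by interview: reindex, triage.
Via snapshot — items with X overlapped-by snapshot: none.
Via soundcheck — items with X overlapped-by soundcheck: none.
Via sync_call — items with X overlapped-by sync_call: interview.
Union: interview, reindex, triage.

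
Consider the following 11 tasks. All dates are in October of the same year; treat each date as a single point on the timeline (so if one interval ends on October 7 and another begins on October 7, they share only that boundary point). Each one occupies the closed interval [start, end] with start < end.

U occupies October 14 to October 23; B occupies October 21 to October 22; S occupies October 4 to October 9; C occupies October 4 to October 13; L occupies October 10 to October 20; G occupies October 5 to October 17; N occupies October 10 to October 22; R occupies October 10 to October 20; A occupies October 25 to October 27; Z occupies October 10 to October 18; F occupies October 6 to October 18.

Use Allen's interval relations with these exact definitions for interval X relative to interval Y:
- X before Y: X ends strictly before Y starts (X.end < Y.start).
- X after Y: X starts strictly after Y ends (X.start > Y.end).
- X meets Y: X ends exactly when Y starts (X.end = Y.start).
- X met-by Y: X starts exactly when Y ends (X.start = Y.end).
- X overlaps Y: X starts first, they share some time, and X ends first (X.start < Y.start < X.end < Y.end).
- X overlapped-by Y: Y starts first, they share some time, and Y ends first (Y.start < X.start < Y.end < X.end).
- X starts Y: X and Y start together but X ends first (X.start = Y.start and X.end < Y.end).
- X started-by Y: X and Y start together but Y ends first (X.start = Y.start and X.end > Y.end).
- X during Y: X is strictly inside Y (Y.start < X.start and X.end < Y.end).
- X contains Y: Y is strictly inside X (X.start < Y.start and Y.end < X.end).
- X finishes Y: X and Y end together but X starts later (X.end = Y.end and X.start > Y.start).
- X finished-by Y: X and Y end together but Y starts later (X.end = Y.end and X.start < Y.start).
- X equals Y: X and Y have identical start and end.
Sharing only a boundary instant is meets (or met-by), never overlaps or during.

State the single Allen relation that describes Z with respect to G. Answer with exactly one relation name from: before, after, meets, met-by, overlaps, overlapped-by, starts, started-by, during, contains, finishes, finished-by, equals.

Z = [October 10, October 18]; G = [October 5, October 17].
Compare endpoints: Z.start > G.start, Z.start < G.end, Z.end > G.start, Z.end > G.end.
That pattern is 'overlapped-by'.

overlapped-by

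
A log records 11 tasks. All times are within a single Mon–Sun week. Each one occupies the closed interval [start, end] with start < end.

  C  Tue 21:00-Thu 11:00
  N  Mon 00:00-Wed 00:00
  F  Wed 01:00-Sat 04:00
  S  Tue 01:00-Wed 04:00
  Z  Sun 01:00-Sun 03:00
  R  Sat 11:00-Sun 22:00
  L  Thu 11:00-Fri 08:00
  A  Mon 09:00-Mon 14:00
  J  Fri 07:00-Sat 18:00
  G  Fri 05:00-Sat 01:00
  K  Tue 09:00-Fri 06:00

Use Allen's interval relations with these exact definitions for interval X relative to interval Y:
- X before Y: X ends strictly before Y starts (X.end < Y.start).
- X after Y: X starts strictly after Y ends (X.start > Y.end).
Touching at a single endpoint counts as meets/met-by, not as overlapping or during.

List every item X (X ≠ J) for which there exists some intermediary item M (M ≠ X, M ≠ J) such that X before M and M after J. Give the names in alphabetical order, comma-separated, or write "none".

Target J = [Fri 07:00, Sat 18:00].
Intermediaries M with M after J: Z.
Via Z — items with X before Z: A, C, F, G, K, L, N, S.
Union: A, C, F, G, K, L, N, S.

A, C, F, G, K, L, N, S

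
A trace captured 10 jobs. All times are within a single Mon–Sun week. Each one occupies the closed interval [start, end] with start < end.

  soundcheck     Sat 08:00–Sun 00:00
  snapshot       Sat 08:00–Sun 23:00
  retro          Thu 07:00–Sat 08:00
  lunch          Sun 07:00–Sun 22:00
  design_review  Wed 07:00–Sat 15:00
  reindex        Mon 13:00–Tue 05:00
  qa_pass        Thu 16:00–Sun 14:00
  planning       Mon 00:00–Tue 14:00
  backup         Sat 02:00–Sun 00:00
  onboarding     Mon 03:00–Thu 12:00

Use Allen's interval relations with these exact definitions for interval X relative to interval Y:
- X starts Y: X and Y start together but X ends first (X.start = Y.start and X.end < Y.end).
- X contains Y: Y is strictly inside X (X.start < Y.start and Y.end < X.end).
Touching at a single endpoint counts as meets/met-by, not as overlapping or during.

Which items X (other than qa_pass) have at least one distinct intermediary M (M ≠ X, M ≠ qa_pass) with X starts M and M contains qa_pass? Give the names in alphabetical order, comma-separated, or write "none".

Target qa_pass = [Thu 16:00, Sun 14:00].
Intermediaries M with M contains qa_pass: none.
Union: none.

none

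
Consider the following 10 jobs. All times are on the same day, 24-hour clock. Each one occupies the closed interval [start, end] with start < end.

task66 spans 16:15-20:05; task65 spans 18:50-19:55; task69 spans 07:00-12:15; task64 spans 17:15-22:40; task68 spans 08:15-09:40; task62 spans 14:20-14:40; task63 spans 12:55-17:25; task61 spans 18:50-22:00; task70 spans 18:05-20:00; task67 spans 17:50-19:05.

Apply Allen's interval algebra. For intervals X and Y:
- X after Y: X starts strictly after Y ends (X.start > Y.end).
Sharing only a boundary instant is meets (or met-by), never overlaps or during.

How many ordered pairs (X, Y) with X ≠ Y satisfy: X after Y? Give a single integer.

26

Checking all 90 ordered pairs for relation 'after'; matching pairs in alphabetical order:
(task61, task62): task61 after task62 ✓
(task61, task63): task61 after task63 ✓
(task61, task68): task61 after task68 ✓
(task61, task69): task61 after task69 ✓
(task62, task68): task62 after task68 ✓
(task62, task69): task62 after task69 ✓
(task63, task68): task63 after task68 ✓
(task63, task69): task63 after task69 ✓
(task64, task62): task64 after task62 ✓
(task64, task68): task64 after task68 ✓
(task64, task69): task64 after task69 ✓
(task65, task62): task65 after task62 ✓
(task65, task63): task65 after task63 ✓
(task65, task68): task65 after task68 ✓
(task65, task69): task65 after task69 ✓
(task66, task62): task66 after task62 ✓
(task66, task68): task66 after task68 ✓
(task66, task69): task66 after task69 ✓
(task67, task62): task67 after task62 ✓
(task67, task63): task67 after task63 ✓
(task67, task68): task67 after task68 ✓
(task67, task69): task67 after task69 ✓
(task70, task62): task70 after task62 ✓
(task70, task63): task70 after task63 ✓
... plus 2 further pairs not listed.
Count: 26.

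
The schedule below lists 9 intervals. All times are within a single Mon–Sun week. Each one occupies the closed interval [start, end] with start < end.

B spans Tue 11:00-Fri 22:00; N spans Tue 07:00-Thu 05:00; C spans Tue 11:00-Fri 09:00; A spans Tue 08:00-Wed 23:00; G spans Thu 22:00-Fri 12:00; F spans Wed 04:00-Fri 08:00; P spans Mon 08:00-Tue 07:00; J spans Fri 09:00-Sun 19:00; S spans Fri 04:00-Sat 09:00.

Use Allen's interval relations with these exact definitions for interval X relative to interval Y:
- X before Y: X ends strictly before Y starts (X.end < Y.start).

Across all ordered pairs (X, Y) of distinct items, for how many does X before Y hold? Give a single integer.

Checking all 72 ordered pairs for relation 'before'; matching pairs in alphabetical order:
(A, G): A before G ✓
(A, J): A before J ✓
(A, S): A before S ✓
(F, J): F before J ✓
(N, G): N before G ✓
(N, J): N before J ✓
(N, S): N before S ✓
(P, A): P before A ✓
(P, B): P before B ✓
(P, C): P before C ✓
(P, F): P before F ✓
(P, G): P before G ✓
(P, J): P before J ✓
(P, S): P before S ✓
Count: 14.

14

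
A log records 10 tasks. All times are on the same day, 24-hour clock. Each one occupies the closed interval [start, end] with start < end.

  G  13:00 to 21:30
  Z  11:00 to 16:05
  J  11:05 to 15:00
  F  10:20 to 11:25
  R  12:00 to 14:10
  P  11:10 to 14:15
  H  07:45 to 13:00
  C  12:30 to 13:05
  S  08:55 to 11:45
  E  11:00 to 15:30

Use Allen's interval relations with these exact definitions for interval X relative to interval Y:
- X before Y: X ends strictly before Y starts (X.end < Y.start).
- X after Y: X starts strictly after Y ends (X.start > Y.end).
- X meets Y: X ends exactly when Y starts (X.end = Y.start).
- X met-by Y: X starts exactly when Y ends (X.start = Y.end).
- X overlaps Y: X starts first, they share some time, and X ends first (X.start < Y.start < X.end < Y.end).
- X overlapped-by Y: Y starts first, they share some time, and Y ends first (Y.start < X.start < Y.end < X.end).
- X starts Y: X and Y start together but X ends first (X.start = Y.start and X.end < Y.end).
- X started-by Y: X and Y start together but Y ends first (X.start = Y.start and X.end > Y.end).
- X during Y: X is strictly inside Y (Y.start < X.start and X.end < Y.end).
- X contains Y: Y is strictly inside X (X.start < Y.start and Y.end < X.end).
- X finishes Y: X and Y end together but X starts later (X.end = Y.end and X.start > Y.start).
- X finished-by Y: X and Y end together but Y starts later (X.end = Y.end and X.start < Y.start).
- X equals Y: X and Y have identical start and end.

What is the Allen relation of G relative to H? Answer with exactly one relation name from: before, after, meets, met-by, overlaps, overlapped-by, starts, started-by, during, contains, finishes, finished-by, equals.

met-by

G = [13:00, 21:30]; H = [07:45, 13:00].
Compare endpoints: G.start > H.start, G.start = H.end, G.end > H.start, G.end > H.end.
That pattern is 'met-by'.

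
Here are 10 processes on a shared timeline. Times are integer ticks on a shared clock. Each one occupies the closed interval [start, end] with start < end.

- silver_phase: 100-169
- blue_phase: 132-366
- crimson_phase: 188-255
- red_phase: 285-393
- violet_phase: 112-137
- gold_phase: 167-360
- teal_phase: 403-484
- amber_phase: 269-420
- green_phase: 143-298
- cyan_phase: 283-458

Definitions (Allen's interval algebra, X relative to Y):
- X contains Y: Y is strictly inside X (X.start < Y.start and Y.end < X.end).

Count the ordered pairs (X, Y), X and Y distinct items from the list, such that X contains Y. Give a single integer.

8

Checking all 90 ordered pairs for relation 'contains'; matching pairs in alphabetical order:
(amber_phase, red_phase): amber_phase contains red_phase ✓
(blue_phase, crimson_phase): blue_phase contains crimson_phase ✓
(blue_phase, gold_phase): blue_phase contains gold_phase ✓
(blue_phase, green_phase): blue_phase contains green_phase ✓
(cyan_phase, red_phase): cyan_phase contains red_phase ✓
(gold_phase, crimson_phase): gold_phase contains crimson_phase ✓
(green_phase, crimson_phase): green_phase contains crimson_phase ✓
(silver_phase, violet_phase): silver_phase contains violet_phase ✓
Count: 8.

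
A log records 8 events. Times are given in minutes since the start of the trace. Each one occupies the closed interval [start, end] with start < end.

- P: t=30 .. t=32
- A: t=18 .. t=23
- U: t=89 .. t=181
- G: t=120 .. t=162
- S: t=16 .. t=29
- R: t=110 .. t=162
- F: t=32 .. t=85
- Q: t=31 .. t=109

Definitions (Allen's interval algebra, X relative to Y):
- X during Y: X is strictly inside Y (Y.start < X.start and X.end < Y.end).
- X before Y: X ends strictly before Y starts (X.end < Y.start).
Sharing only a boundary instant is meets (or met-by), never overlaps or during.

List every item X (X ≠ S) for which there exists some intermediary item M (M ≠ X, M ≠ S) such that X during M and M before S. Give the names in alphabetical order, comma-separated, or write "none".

Target S = [t=16, t=29].
Intermediaries M with M before S: none.
Union: none.

none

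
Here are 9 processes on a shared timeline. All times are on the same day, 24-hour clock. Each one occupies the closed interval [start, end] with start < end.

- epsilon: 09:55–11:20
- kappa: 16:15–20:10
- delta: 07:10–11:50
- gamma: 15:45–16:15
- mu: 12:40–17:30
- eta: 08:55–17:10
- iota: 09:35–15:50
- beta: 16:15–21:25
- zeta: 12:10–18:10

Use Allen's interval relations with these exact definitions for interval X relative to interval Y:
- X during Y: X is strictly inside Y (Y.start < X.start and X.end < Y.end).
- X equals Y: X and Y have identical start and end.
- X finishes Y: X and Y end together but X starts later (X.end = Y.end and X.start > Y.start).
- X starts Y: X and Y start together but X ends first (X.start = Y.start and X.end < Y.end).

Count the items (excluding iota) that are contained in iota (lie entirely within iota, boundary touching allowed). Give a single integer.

Target iota = [09:35, 15:50].
beta [16:15, 21:25] → after → no.
delta [07:10, 11:50] → overlaps → no.
epsilon [09:55, 11:20] → during → counts.
eta [08:55, 17:10] → contains → no.
gamma [15:45, 16:15] → overlapped-by → no.
kappa [16:15, 20:10] → after → no.
mu [12:40, 17:30] → overlapped-by → no.
zeta [12:10, 18:10] → overlapped-by → no.
Total: 1.

1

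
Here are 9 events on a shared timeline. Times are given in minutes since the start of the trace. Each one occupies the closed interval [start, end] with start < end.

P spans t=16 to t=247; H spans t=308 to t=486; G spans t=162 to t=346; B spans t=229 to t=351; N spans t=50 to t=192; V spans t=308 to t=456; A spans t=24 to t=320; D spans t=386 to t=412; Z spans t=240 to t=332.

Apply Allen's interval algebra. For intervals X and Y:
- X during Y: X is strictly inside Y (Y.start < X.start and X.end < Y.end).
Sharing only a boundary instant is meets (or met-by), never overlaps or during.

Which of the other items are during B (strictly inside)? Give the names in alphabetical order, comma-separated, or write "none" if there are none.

Z

Target B = [t=229, t=351].
A [t=24, t=320] → overlaps → no.
D [t=386, t=412] → after → no.
G [t=162, t=346] → overlaps → no.
H [t=308, t=486] → overlapped-by → no.
N [t=50, t=192] → before → no.
P [t=16, t=247] → overlaps → no.
V [t=308, t=456] → overlapped-by → no.
Z [t=240, t=332] → during → yes.
Result: Z.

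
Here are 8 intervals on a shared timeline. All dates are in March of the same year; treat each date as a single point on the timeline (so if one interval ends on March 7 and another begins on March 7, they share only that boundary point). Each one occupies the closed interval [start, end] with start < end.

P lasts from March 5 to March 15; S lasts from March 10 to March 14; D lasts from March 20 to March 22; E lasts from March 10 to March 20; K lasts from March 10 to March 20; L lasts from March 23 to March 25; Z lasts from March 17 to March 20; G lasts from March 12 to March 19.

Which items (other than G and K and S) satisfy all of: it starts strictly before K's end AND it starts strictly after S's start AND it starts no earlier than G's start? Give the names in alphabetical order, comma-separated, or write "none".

Z

Conditions: its start is strictly before K's end (X.start < March 20) AND its start is strictly after S's start (X.start > March 10) AND its start is no earlier than G's start (X.start >= March 12).
D: start March 20 < March 20? ✗; start March 20 > March 10? ✓; start March 20 >= March 12? ✓ → no.
E: start March 10 < March 20? ✓; start March 10 > March 10? ✗; start March 10 >= March 12? ✗ → no.
L: start March 23 < March 20? ✗; start March 23 > March 10? ✓; start March 23 >= March 12? ✓ → no.
P: start March 5 < March 20? ✓; start March 5 > March 10? ✗; start March 5 >= March 12? ✗ → no.
Z: start March 17 < March 20? ✓; start March 17 > March 10? ✓; start March 17 >= March 12? ✓ → yes.
Result: Z.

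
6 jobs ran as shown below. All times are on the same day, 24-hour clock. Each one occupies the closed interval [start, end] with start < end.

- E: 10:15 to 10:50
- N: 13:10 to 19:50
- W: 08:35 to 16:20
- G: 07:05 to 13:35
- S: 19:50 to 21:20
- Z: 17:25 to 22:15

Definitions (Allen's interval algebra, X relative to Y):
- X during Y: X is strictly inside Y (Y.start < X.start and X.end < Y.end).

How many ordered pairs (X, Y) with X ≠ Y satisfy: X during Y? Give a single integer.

3

Checking all 30 ordered pairs for relation 'during'; matching pairs in alphabetical order:
(E, G): E during G ✓
(E, W): E during W ✓
(S, Z): S during Z ✓
Count: 3.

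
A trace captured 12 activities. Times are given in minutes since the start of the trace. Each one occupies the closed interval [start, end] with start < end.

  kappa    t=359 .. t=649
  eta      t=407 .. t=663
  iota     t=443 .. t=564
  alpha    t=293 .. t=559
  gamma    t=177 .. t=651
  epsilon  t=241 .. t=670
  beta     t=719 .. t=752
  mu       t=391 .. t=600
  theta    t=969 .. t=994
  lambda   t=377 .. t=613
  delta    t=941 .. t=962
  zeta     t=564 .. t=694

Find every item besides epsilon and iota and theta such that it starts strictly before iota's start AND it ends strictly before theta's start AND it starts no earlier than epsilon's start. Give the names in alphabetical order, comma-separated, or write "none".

alpha, eta, kappa, lambda, mu

Conditions: its start is strictly before iota's start (X.start < t=443) AND its end is strictly before theta's start (X.end < t=969) AND its start is no earlier than epsilon's start (X.start >= t=241).
alpha: start t=293 < t=443? ✓; end t=559 < t=969? ✓; start t=293 >= t=241? ✓ → yes.
beta: start t=719 < t=443? ✗; end t=752 < t=969? ✓; start t=719 >= t=241? ✓ → no.
delta: start t=941 < t=443? ✗; end t=962 < t=969? ✓; start t=941 >= t=241? ✓ → no.
eta: start t=407 < t=443? ✓; end t=663 < t=969? ✓; start t=407 >= t=241? ✓ → yes.
gamma: start t=177 < t=443? ✓; end t=651 < t=969? ✓; start t=177 >= t=241? ✗ → no.
kappa: start t=359 < t=443? ✓; end t=649 < t=969? ✓; start t=359 >= t=241? ✓ → yes.
lambda: start t=377 < t=443? ✓; end t=613 < t=969? ✓; start t=377 >= t=241? ✓ → yes.
mu: start t=391 < t=443? ✓; end t=600 < t=969? ✓; start t=391 >= t=241? ✓ → yes.
zeta: start t=564 < t=443? ✗; end t=694 < t=969? ✓; start t=564 >= t=241? ✓ → no.
Result: alpha, eta, kappa, lambda, mu.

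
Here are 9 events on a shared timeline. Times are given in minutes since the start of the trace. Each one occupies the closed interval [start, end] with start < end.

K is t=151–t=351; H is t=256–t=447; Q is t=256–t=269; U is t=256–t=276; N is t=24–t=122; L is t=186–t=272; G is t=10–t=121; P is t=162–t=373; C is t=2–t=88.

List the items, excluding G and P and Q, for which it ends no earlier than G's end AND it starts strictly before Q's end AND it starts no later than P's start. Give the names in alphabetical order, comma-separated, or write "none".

K, N

Conditions: its end is no earlier than G's end (X.end >= t=121) AND its start is strictly before Q's end (X.start < t=269) AND its start is no later than P's start (X.start <= t=162).
C: end t=88 >= t=121? ✗; start t=2 < t=269? ✓; start t=2 <= t=162? ✓ → no.
H: end t=447 >= t=121? ✓; start t=256 < t=269? ✓; start t=256 <= t=162? ✗ → no.
K: end t=351 >= t=121? ✓; start t=151 < t=269? ✓; start t=151 <= t=162? ✓ → yes.
L: end t=272 >= t=121? ✓; start t=186 < t=269? ✓; start t=186 <= t=162? ✗ → no.
N: end t=122 >= t=121? ✓; start t=24 < t=269? ✓; start t=24 <= t=162? ✓ → yes.
U: end t=276 >= t=121? ✓; start t=256 < t=269? ✓; start t=256 <= t=162? ✗ → no.
Result: K, N.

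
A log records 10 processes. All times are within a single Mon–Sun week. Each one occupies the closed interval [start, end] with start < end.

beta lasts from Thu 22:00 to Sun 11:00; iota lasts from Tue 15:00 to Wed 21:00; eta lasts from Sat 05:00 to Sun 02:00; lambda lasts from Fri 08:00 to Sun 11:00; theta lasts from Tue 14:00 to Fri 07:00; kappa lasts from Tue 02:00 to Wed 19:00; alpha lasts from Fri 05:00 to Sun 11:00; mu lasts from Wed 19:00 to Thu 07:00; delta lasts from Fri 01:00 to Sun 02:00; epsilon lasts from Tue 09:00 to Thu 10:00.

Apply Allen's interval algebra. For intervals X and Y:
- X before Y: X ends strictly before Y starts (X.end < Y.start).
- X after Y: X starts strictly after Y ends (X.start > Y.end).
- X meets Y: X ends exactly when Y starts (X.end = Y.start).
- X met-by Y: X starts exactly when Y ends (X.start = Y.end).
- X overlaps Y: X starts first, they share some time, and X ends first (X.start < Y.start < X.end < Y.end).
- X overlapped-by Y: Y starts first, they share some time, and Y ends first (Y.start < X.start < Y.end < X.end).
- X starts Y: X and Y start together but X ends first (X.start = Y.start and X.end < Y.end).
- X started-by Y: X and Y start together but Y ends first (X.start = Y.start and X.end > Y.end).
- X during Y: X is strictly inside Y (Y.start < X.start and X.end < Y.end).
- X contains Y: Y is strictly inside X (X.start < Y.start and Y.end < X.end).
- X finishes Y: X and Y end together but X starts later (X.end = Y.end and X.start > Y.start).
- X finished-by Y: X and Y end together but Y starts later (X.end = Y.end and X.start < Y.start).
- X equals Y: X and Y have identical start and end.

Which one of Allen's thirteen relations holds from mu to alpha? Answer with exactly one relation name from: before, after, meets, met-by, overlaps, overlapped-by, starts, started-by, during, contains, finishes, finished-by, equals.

mu = [Wed 19:00, Thu 07:00]; alpha = [Fri 05:00, Sun 11:00].
Compare endpoints: mu.start < alpha.start, mu.start < alpha.end, mu.end < alpha.start, mu.end < alpha.end.
That pattern is 'before'.

before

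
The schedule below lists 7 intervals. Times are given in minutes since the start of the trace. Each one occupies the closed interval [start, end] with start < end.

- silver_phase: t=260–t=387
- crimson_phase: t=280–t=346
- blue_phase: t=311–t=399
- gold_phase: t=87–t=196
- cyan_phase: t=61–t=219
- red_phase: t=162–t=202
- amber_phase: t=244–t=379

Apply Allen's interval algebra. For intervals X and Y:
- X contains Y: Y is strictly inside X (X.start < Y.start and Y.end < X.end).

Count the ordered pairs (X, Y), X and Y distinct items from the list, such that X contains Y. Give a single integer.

4

Checking all 42 ordered pairs for relation 'contains'; matching pairs in alphabetical order:
(amber_phase, crimson_phase): amber_phase contains crimson_phase ✓
(cyan_phase, gold_phase): cyan_phase contains gold_phase ✓
(cyan_phase, red_phase): cyan_phase contains red_phase ✓
(silver_phase, crimson_phase): silver_phase contains crimson_phase ✓
Count: 4.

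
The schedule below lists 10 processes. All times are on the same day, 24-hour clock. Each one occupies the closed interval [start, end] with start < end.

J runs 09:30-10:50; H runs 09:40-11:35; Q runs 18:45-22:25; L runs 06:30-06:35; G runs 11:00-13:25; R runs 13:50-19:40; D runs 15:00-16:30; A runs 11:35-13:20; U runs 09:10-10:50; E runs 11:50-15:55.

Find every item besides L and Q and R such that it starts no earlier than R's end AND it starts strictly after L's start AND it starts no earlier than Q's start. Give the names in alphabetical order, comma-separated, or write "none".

Conditions: its start is no earlier than R's end (X.start >= 19:40) AND its start is strictly after L's start (X.start > 06:30) AND its start is no earlier than Q's start (X.start >= 18:45).
A: start 11:35 >= 19:40? ✗; start 11:35 > 06:30? ✓; start 11:35 >= 18:45? ✗ → no.
D: start 15:00 >= 19:40? ✗; start 15:00 > 06:30? ✓; start 15:00 >= 18:45? ✗ → no.
E: start 11:50 >= 19:40? ✗; start 11:50 > 06:30? ✓; start 11:50 >= 18:45? ✗ → no.
G: start 11:00 >= 19:40? ✗; start 11:00 > 06:30? ✓; start 11:00 >= 18:45? ✗ → no.
H: start 09:40 >= 19:40? ✗; start 09:40 > 06:30? ✓; start 09:40 >= 18:45? ✗ → no.
J: start 09:30 >= 19:40? ✗; start 09:30 > 06:30? ✓; start 09:30 >= 18:45? ✗ → no.
U: start 09:10 >= 19:40? ✗; start 09:10 > 06:30? ✓; start 09:10 >= 18:45? ✗ → no.
Result: none.

none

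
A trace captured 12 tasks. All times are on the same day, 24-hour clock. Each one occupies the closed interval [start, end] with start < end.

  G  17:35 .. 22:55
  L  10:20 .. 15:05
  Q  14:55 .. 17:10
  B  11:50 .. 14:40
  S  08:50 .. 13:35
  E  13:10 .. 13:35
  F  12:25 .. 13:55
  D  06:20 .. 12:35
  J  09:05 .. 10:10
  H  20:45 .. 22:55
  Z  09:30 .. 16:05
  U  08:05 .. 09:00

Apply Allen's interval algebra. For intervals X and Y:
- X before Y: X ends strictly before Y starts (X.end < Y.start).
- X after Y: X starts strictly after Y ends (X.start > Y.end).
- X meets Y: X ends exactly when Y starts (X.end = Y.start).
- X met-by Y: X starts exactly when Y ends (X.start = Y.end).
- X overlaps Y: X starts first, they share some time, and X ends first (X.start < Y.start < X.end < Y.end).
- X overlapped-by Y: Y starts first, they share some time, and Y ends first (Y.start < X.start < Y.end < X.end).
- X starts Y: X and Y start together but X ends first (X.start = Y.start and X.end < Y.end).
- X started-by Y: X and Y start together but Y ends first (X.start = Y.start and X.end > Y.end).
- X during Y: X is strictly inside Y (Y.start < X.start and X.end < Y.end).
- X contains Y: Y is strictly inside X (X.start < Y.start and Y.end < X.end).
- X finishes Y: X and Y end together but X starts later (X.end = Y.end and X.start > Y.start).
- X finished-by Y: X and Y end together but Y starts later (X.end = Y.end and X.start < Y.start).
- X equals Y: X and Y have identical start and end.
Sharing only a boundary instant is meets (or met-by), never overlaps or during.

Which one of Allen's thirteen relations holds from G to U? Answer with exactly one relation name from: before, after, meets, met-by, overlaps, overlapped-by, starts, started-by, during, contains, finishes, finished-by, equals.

G = [17:35, 22:55]; U = [08:05, 09:00].
Compare endpoints: G.start > U.start, G.start > U.end, G.end > U.start, G.end > U.end.
That pattern is 'after'.

after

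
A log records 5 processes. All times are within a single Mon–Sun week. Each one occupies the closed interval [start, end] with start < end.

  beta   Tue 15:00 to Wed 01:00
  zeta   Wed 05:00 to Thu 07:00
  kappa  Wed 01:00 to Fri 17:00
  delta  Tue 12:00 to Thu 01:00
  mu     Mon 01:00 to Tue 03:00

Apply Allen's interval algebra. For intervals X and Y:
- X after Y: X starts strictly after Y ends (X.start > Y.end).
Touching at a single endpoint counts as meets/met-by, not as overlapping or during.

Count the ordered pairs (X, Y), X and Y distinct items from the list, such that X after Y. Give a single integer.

Checking all 20 ordered pairs for relation 'after'; matching pairs in alphabetical order:
(beta, mu): beta after mu ✓
(delta, mu): delta after mu ✓
(kappa, mu): kappa after mu ✓
(zeta, beta): zeta after beta ✓
(zeta, mu): zeta after mu ✓
Count: 5.

5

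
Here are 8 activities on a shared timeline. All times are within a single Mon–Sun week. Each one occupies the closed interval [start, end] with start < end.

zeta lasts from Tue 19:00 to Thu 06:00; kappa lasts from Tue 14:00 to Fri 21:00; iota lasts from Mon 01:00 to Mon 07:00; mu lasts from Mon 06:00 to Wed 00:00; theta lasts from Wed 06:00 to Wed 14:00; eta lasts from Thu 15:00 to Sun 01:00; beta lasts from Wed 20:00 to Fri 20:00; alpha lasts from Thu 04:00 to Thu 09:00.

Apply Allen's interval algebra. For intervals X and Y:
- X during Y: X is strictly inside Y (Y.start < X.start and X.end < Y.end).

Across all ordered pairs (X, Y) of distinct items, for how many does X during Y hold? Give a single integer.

Checking all 56 ordered pairs for relation 'during'; matching pairs in alphabetical order:
(alpha, beta): alpha during beta ✓
(alpha, kappa): alpha during kappa ✓
(beta, kappa): beta during kappa ✓
(theta, kappa): theta during kappa ✓
(theta, zeta): theta during zeta ✓
(zeta, kappa): zeta during kappa ✓
Count: 6.

6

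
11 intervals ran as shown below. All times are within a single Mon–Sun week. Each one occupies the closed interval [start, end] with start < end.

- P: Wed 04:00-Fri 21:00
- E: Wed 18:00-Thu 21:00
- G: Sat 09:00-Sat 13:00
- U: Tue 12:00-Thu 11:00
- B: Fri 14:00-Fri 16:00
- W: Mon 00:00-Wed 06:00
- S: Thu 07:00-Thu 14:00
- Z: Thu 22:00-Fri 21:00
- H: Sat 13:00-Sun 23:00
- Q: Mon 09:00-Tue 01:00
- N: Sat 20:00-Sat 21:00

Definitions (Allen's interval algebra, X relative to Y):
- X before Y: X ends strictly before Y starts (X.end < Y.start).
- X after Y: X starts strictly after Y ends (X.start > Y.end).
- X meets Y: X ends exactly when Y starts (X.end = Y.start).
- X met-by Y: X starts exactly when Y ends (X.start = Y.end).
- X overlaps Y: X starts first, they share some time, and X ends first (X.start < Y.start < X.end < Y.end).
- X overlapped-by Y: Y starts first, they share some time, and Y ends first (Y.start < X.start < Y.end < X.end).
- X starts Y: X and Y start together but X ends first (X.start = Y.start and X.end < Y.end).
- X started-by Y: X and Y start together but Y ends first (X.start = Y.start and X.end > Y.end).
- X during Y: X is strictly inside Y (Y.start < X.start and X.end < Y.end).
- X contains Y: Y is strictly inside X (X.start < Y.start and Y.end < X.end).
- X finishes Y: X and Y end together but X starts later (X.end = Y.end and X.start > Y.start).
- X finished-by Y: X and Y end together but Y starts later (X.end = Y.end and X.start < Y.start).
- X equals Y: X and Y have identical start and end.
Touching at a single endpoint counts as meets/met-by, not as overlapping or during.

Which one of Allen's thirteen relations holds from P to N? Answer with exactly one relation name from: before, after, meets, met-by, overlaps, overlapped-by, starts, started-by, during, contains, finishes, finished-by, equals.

before

P = [Wed 04:00, Fri 21:00]; N = [Sat 20:00, Sat 21:00].
Compare endpoints: P.start < N.start, P.start < N.end, P.end < N.start, P.end < N.end.
That pattern is 'before'.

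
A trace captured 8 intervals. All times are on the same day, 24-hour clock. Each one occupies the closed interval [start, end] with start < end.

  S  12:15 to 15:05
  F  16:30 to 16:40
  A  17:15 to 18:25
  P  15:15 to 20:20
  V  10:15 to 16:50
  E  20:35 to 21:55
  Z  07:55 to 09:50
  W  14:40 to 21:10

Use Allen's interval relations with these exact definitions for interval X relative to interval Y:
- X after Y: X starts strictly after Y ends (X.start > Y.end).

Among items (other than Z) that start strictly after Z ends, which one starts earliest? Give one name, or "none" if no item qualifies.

Target Z = [07:55, 09:50].
A [17:15, 18:25] → after → candidate.
E [20:35, 21:55] → after → candidate.
F [16:30, 16:40] → after → candidate.
P [15:15, 20:20] → after → candidate.
S [12:15, 15:05] → after → candidate.
V [10:15, 16:50] → after → candidate.
W [14:40, 21:10] → after → candidate.
Among candidates, earliest start is 10:15 → V.

V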